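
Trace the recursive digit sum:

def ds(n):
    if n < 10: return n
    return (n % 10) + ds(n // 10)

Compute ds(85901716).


ds(85901716) = 6 + ds(8590171)
ds(8590171) = 1 + ds(859017)
ds(859017) = 7 + ds(85901)
ds(85901) = 1 + ds(8590)
ds(8590) = 0 + ds(859)
ds(859) = 9 + ds(85)
ds(85) = 5 + ds(8)
ds(8) = 8  (base case)
Total: 6 + 1 + 7 + 1 + 0 + 9 + 5 + 8 = 37

37


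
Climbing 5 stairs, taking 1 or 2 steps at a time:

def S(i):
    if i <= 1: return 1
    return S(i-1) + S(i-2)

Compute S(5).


Building up from base cases:
S(0) = 1
S(1) = 1
S(2) = S(1) + S(0) = 1 + 1 = 2
S(3) = S(2) + S(1) = 2 + 1 = 3
S(4) = S(3) + S(2) = 3 + 2 = 5
S(5) = S(4) + S(3) = 5 + 3 = 8

8


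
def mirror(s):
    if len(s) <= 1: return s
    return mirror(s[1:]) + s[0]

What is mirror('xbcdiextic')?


mirror('xbcdiextic') = mirror('bcdiextic') + 'x'
mirror('bcdiextic') = mirror('cdiextic') + 'b'
mirror('cdiextic') = mirror('diextic') + 'c'
mirror('diextic') = mirror('iextic') + 'd'
mirror('iextic') = mirror('extic') + 'i'
mirror('extic') = mirror('xtic') + 'e'
mirror('xtic') = mirror('tic') + 'x'
mirror('tic') = mirror('ic') + 't'
mirror('ic') = mirror('c') + 'i'
mirror('c') = 'c'  (base case)
Concatenating: 'c' + 'i' + 't' + 'x' + 'e' + 'i' + 'd' + 'c' + 'b' + 'x' = 'citxeidcbx'

citxeidcbx


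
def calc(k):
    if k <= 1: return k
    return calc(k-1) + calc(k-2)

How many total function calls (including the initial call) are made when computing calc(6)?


Let C(n) = total calls for calc(n)
C(0) = 1, C(1) = 1
C(2) = 1 + C(1) + C(0) = 1 + 1 + 1 = 3
C(3) = 1 + C(2) + C(1) = 1 + 3 + 1 = 5
C(4) = 1 + C(3) + C(2) = 1 + 5 + 3 = 9
C(5) = 1 + C(4) + C(3) = 1 + 9 + 5 = 15
C(6) = 1 + C(5) + C(4) = 1 + 15 + 9 = 25

25


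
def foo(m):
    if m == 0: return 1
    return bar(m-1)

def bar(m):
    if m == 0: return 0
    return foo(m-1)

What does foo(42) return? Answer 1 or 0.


foo(42) = bar(41)
bar(41) = foo(40)
foo(40) = bar(39)
bar(39) = foo(38)
foo(38) = bar(37)
bar(37) = foo(36)
foo(36) = bar(35)
bar(35) = foo(34)
foo(34) = bar(33)
bar(33) = foo(32)
foo(32) = bar(31)
bar(31) = foo(30)
foo(30) = bar(29)
bar(29) = foo(28)
foo(28) = bar(27)
bar(27) = foo(26)
foo(26) = bar(25)
bar(25) = foo(24)
foo(24) = bar(23)
bar(23) = foo(22)
foo(22) = bar(21)
bar(21) = foo(20)
foo(20) = bar(19)
bar(19) = foo(18)
foo(18) = bar(17)
bar(17) = foo(16)
foo(16) = bar(15)
bar(15) = foo(14)
foo(14) = bar(13)
bar(13) = foo(12)
foo(12) = bar(11)
bar(11) = foo(10)
foo(10) = bar(9)
bar(9) = foo(8)
foo(8) = bar(7)
bar(7) = foo(6)
foo(6) = bar(5)
bar(5) = foo(4)
foo(4) = bar(3)
bar(3) = foo(2)
foo(2) = bar(1)
bar(1) = foo(0)
foo(0) = 1  (base case)
Result: 1

1


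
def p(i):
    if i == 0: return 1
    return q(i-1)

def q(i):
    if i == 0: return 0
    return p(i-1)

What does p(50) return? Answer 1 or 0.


p(50) = q(49)
q(49) = p(48)
p(48) = q(47)
q(47) = p(46)
p(46) = q(45)
q(45) = p(44)
p(44) = q(43)
q(43) = p(42)
p(42) = q(41)
q(41) = p(40)
p(40) = q(39)
q(39) = p(38)
p(38) = q(37)
q(37) = p(36)
p(36) = q(35)
q(35) = p(34)
p(34) = q(33)
q(33) = p(32)
p(32) = q(31)
q(31) = p(30)
p(30) = q(29)
q(29) = p(28)
p(28) = q(27)
q(27) = p(26)
p(26) = q(25)
q(25) = p(24)
p(24) = q(23)
q(23) = p(22)
p(22) = q(21)
q(21) = p(20)
p(20) = q(19)
q(19) = p(18)
p(18) = q(17)
q(17) = p(16)
p(16) = q(15)
q(15) = p(14)
p(14) = q(13)
q(13) = p(12)
p(12) = q(11)
q(11) = p(10)
p(10) = q(9)
q(9) = p(8)
p(8) = q(7)
q(7) = p(6)
p(6) = q(5)
q(5) = p(4)
p(4) = q(3)
q(3) = p(2)
p(2) = q(1)
q(1) = p(0)
p(0) = 1  (base case)
Result: 1

1


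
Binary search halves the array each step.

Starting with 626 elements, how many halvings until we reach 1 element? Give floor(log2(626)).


626 / 2 = 313
313 / 2 = 156
156 / 2 = 78
78 / 2 = 39
39 / 2 = 19
19 / 2 = 9
9 / 2 = 4
4 / 2 = 2
2 / 2 = 1
Reached 1 after 9 halvings

9


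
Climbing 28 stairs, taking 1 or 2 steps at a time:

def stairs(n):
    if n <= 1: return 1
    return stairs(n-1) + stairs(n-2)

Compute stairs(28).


Building up from base cases:
stairs(0) = 1
stairs(1) = 1
stairs(2) = stairs(1) + stairs(0) = 1 + 1 = 2
stairs(3) = stairs(2) + stairs(1) = 2 + 1 = 3
stairs(4) = stairs(3) + stairs(2) = 3 + 2 = 5
stairs(5) = stairs(4) + stairs(3) = 5 + 3 = 8
stairs(6) = stairs(5) + stairs(4) = 8 + 5 = 13
stairs(7) = stairs(6) + stairs(5) = 13 + 8 = 21
stairs(8) = stairs(7) + stairs(6) = 21 + 13 = 34
stairs(9) = stairs(8) + stairs(7) = 34 + 21 = 55
stairs(10) = stairs(9) + stairs(8) = 55 + 34 = 89
stairs(11) = stairs(10) + stairs(9) = 89 + 55 = 144
stairs(12) = stairs(11) + stairs(10) = 144 + 89 = 233
stairs(13) = stairs(12) + stairs(11) = 233 + 144 = 377
stairs(14) = stairs(13) + stairs(12) = 377 + 233 = 610
stairs(15) = stairs(14) + stairs(13) = 610 + 377 = 987
stairs(16) = stairs(15) + stairs(14) = 987 + 610 = 1597
stairs(17) = stairs(16) + stairs(15) = 1597 + 987 = 2584
stairs(18) = stairs(17) + stairs(16) = 2584 + 1597 = 4181
stairs(19) = stairs(18) + stairs(17) = 4181 + 2584 = 6765
stairs(20) = stairs(19) + stairs(18) = 6765 + 4181 = 10946
stairs(21) = stairs(20) + stairs(19) = 10946 + 6765 = 17711
stairs(22) = stairs(21) + stairs(20) = 17711 + 10946 = 28657
stairs(23) = stairs(22) + stairs(21) = 28657 + 17711 = 46368
stairs(24) = stairs(23) + stairs(22) = 46368 + 28657 = 75025
stairs(25) = stairs(24) + stairs(23) = 75025 + 46368 = 121393
stairs(26) = stairs(25) + stairs(24) = 121393 + 75025 = 196418
stairs(27) = stairs(26) + stairs(25) = 196418 + 121393 = 317811
stairs(28) = stairs(27) + stairs(26) = 317811 + 196418 = 514229

514229


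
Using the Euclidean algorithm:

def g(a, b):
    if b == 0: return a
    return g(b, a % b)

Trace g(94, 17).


g(94, 17) = g(17, 9)
g(17, 9) = g(9, 8)
g(9, 8) = g(8, 1)
g(8, 1) = g(1, 0)
g(1, 0) = 1  (base case)

1


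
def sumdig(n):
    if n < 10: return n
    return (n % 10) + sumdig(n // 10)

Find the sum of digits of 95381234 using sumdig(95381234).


sumdig(95381234) = 4 + sumdig(9538123)
sumdig(9538123) = 3 + sumdig(953812)
sumdig(953812) = 2 + sumdig(95381)
sumdig(95381) = 1 + sumdig(9538)
sumdig(9538) = 8 + sumdig(953)
sumdig(953) = 3 + sumdig(95)
sumdig(95) = 5 + sumdig(9)
sumdig(9) = 9  (base case)
Total: 4 + 3 + 2 + 1 + 8 + 3 + 5 + 9 = 35

35


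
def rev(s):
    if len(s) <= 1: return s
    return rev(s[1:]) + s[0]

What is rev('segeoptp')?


rev('segeoptp') = rev('egeoptp') + 's'
rev('egeoptp') = rev('geoptp') + 'e'
rev('geoptp') = rev('eoptp') + 'g'
rev('eoptp') = rev('optp') + 'e'
rev('optp') = rev('ptp') + 'o'
rev('ptp') = rev('tp') + 'p'
rev('tp') = rev('p') + 't'
rev('p') = 'p'  (base case)
Concatenating: 'p' + 't' + 'p' + 'o' + 'e' + 'g' + 'e' + 's' = 'ptpoeges'

ptpoeges


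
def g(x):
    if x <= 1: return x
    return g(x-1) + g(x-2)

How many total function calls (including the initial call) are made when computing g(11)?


Let C(n) = total calls for g(n)
C(0) = 1, C(1) = 1
C(2) = 1 + C(1) + C(0) = 1 + 1 + 1 = 3
C(3) = 1 + C(2) + C(1) = 1 + 3 + 1 = 5
C(4) = 1 + C(3) + C(2) = 1 + 5 + 3 = 9
C(5) = 1 + C(4) + C(3) = 1 + 9 + 5 = 15
C(6) = 1 + C(5) + C(4) = 1 + 15 + 9 = 25
C(7) = 1 + C(6) + C(5) = 1 + 25 + 15 = 41
C(8) = 1 + C(7) + C(6) = 1 + 41 + 25 = 67
C(9) = 1 + C(8) + C(7) = 1 + 67 + 41 = 109
C(10) = 1 + C(9) + C(8) = 1 + 109 + 67 = 177
C(11) = 1 + C(10) + C(9) = 1 + 177 + 109 = 287

287


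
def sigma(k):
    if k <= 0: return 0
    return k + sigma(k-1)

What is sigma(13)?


sigma(13)
= 13 + 12 + 11 + 10 + 9 + 8 + 7 + 6 + 5 + 4 + 3 + 2 + 1 + sigma(0)
= 13 + 12 + 11 + 10 + 9 + 8 + 7 + 6 + 5 + 4 + 3 + 2 + 1 + 0
= 91

91


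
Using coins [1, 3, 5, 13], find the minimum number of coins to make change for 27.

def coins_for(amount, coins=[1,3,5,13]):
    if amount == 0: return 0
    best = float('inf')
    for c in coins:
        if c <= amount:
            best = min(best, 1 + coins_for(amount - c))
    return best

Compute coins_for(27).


Building up with DP:
coins_for(0) = 0
coins_for(1) = min(1+coins_for(0)=1+0=1) = 1
coins_for(2) = min(1+coins_for(1)=1+1=2) = 2
coins_for(3) = min(1+coins_for(2)=1+2=3, 1+coins_for(0)=1+0=1) = 1
coins_for(4) = min(1+coins_for(3)=1+1=2, 1+coins_for(1)=1+1=2) = 2
coins_for(5) = min(1+coins_for(4)=1+2=3, 1+coins_for(2)=1+2=3, 1+coins_for(0)=1+0=1) = 1
coins_for(6) = min(1+coins_for(5)=1+1=2, 1+coins_for(3)=1+1=2, 1+coins_for(1)=1+1=2) = 2
coins_for(7) = min(1+coins_for(6)=1+2=3, 1+coins_for(4)=1+2=3, 1+coins_for(2)=1+2=3) = 3
coins_for(8) = min(1+coins_for(7)=1+3=4, 1+coins_for(5)=1+1=2, 1+coins_for(3)=1+1=2) = 2
coins_for(9) = min(1+coins_for(8)=1+2=3, 1+coins_for(6)=1+2=3, 1+coins_for(4)=1+2=3) = 3
coins_for(10) = min(1+coins_for(9)=1+3=4, 1+coins_for(7)=1+3=4, 1+coins_for(5)=1+1=2) = 2
coins_for(11) = min(1+coins_for(10)=1+2=3, 1+coins_for(8)=1+2=3, 1+coins_for(6)=1+2=3) = 3
coins_for(12) = min(1+coins_for(11)=1+3=4, 1+coins_for(9)=1+3=4, 1+coins_for(7)=1+3=4) = 4
coins_for(13) = min(1+coins_for(12)=1+4=5, 1+coins_for(10)=1+2=3, 1+coins_for(8)=1+2=3, 1+coins_for(0)=1+0=1) = 1
coins_for(14) = min(1+coins_for(13)=1+1=2, 1+coins_for(11)=1+3=4, 1+coins_for(9)=1+3=4, 1+coins_for(1)=1+1=2) = 2
coins_for(15) = min(1+coins_for(14)=1+2=3, 1+coins_for(12)=1+4=5, 1+coins_for(10)=1+2=3, 1+coins_for(2)=1+2=3) = 3
coins_for(16) = min(1+coins_for(15)=1+3=4, 1+coins_for(13)=1+1=2, 1+coins_for(11)=1+3=4, 1+coins_for(3)=1+1=2) = 2
coins_for(17) = min(1+coins_for(16)=1+2=3, 1+coins_for(14)=1+2=3, 1+coins_for(12)=1+4=5, 1+coins_for(4)=1+2=3) = 3
coins_for(18) = min(1+coins_for(17)=1+3=4, 1+coins_for(15)=1+3=4, 1+coins_for(13)=1+1=2, 1+coins_for(5)=1+1=2) = 2
coins_for(19) = min(1+coins_for(18)=1+2=3, 1+coins_for(16)=1+2=3, 1+coins_for(14)=1+2=3, 1+coins_for(6)=1+2=3) = 3
coins_for(20) = min(1+coins_for(19)=1+3=4, 1+coins_for(17)=1+3=4, 1+coins_for(15)=1+3=4, 1+coins_for(7)=1+3=4) = 4
coins_for(21) = min(1+coins_for(20)=1+4=5, 1+coins_for(18)=1+2=3, 1+coins_for(16)=1+2=3, 1+coins_for(8)=1+2=3) = 3
coins_for(22) = min(1+coins_for(21)=1+3=4, 1+coins_for(19)=1+3=4, 1+coins_for(17)=1+3=4, 1+coins_for(9)=1+3=4) = 4
coins_for(23) = min(1+coins_for(22)=1+4=5, 1+coins_for(20)=1+4=5, 1+coins_for(18)=1+2=3, 1+coins_for(10)=1+2=3) = 3
coins_for(24) = min(1+coins_for(23)=1+3=4, 1+coins_for(21)=1+3=4, 1+coins_for(19)=1+3=4, 1+coins_for(11)=1+3=4) = 4
coins_for(25) = min(1+coins_for(24)=1+4=5, 1+coins_for(22)=1+4=5, 1+coins_for(20)=1+4=5, 1+coins_for(12)=1+4=5) = 5
coins_for(26) = min(1+coins_for(25)=1+5=6, 1+coins_for(23)=1+3=4, 1+coins_for(21)=1+3=4, 1+coins_for(13)=1+1=2) = 2
coins_for(27) = min(1+coins_for(26)=1+2=3, 1+coins_for(24)=1+4=5, 1+coins_for(22)=1+4=5, 1+coins_for(14)=1+2=3) = 3

3


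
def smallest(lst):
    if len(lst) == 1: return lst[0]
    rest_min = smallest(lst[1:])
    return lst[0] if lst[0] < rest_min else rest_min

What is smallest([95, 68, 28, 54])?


smallest([95, 68, 28, 54]): compare 95 with smallest([68, 28, 54])
smallest([68, 28, 54]): compare 68 with smallest([28, 54])
smallest([28, 54]): compare 28 with smallest([54])
smallest([54]) = 54  (base case)
Compare 28 with 54 -> 28
Compare 68 with 28 -> 28
Compare 95 with 28 -> 28

28


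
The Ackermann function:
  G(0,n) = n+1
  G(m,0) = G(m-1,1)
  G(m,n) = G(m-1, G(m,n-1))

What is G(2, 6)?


G(2, 6) = G(1, G(2, 5))
  G(2, 5) = G(1, G(2, 4))
    G(2, 4) = G(1, G(2, 3))
      G(2, 3) = G(1, G(2, 2))
        G(2, 2) = G(1, G(2, 1))
          G(2, 1) = G(1, G(2, 0))
          G(2, 0) = G(1, 1)
          G(1, 1) = G(0, G(1, 0))
          G(1, 0) = G(0, 1)
          G(0, 1) = 2
            = G(0, 2)
          G(0, 2) = 3
            = G(1, 3)
          G(1, 3) = G(0, G(1, 2))
          G(1, 2) = G(0, G(1, 1))
          G(1, 1) = G(0, G(1, 0))
          G(1, 0) = G(0, 1)
          G(0, 1) = 2
            = G(0, 2)
          G(0, 2) = 3
            = G(0, 3)
          G(0, 3) = 4
            = G(0, 4)
          G(0, 4) = 5
          = G(1, 5)
... (trace truncated)
Result: G(2, 6) = 15

15


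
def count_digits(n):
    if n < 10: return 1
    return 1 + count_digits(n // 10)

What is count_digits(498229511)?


count_digits(498229511) = 1 + count_digits(49822951)
count_digits(49822951) = 1 + count_digits(4982295)
count_digits(4982295) = 1 + count_digits(498229)
count_digits(498229) = 1 + count_digits(49822)
count_digits(49822) = 1 + count_digits(4982)
count_digits(4982) = 1 + count_digits(498)
count_digits(498) = 1 + count_digits(49)
count_digits(49) = 1 + count_digits(4)
count_digits(4) = 1  (base case: 4 < 10)
Unwinding: 1 + 1 + 1 + 1 + 1 + 1 + 1 + 1 + 1 = 9

9


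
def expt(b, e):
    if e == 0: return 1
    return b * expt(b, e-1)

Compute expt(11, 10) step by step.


expt(11, 10)
= 11 * expt(11, 9)
= 11 * 11 * expt(11, 8)
= 11 * 11 * 11 * expt(11, 7)
= 11 * 11 * 11 * 11 * expt(11, 6)
= 11 * 11 * 11 * 11 * 11 * expt(11, 5)
= 11 * 11 * 11 * 11 * 11 * 11 * expt(11, 4)
= 11 * 11 * 11 * 11 * 11 * 11 * 11 * expt(11, 3)
= 11 * 11 * 11 * 11 * 11 * 11 * 11 * 11 * expt(11, 2)
= 11 * 11 * 11 * 11 * 11 * 11 * 11 * 11 * 11 * expt(11, 1)
= 11 * 11 * 11 * 11 * 11 * 11 * 11 * 11 * 11 * 11 * expt(11, 0)
= 11 * 11 * 11 * 11 * 11 * 11 * 11 * 11 * 11 * 11 * 1
= 25937424601

25937424601


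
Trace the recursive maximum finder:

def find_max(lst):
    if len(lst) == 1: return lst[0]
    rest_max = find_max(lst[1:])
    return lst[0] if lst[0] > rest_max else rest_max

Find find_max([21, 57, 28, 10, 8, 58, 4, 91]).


find_max([21, 57, 28, 10, 8, 58, 4, 91]): compare 21 with find_max([57, 28, 10, 8, 58, 4, 91])
find_max([57, 28, 10, 8, 58, 4, 91]): compare 57 with find_max([28, 10, 8, 58, 4, 91])
find_max([28, 10, 8, 58, 4, 91]): compare 28 with find_max([10, 8, 58, 4, 91])
find_max([10, 8, 58, 4, 91]): compare 10 with find_max([8, 58, 4, 91])
find_max([8, 58, 4, 91]): compare 8 with find_max([58, 4, 91])
find_max([58, 4, 91]): compare 58 with find_max([4, 91])
find_max([4, 91]): compare 4 with find_max([91])
find_max([91]) = 91  (base case)
Compare 4 with 91 -> 91
Compare 58 with 91 -> 91
Compare 8 with 91 -> 91
Compare 10 with 91 -> 91
Compare 28 with 91 -> 91
Compare 57 with 91 -> 91
Compare 21 with 91 -> 91

91


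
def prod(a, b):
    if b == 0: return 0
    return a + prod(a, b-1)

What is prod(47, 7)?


prod(47, 7) = 47 + prod(47, 6)
prod(47, 6) = 47 + prod(47, 5)
prod(47, 5) = 47 + prod(47, 4)
prod(47, 4) = 47 + prod(47, 3)
prod(47, 3) = 47 + prod(47, 2)
prod(47, 2) = 47 + prod(47, 1)
prod(47, 1) = 47 + prod(47, 0)
prod(47, 0) = 0  (base case)
Total: 47 + 47 + 47 + 47 + 47 + 47 + 47 + 0 = 329

329


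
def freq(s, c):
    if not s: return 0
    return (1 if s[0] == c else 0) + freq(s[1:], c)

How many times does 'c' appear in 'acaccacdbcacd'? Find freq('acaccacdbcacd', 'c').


s[0]='a' != 'c' -> 0
s[0]='c' == 'c' -> 1
s[0]='a' != 'c' -> 0
s[0]='c' == 'c' -> 1
s[0]='c' == 'c' -> 1
s[0]='a' != 'c' -> 0
s[0]='c' == 'c' -> 1
s[0]='d' != 'c' -> 0
s[0]='b' != 'c' -> 0
s[0]='c' == 'c' -> 1
s[0]='a' != 'c' -> 0
s[0]='c' == 'c' -> 1
s[0]='d' != 'c' -> 0
Sum: 0 + 1 + 0 + 1 + 1 + 0 + 1 + 0 + 0 + 1 + 0 + 1 + 0 = 6

6


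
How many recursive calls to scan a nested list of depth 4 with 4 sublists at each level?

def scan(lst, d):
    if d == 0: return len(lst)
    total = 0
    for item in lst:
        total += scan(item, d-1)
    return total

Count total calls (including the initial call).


At depth 0 (root): 1 call
At depth 1: each of 1 parents calls scan on 4 children = 4 calls
At depth 2: each of 4 parents calls scan on 4 children = 16 calls
At depth 3: each of 16 parents calls scan on 4 children = 64 calls
At depth 4: each of 64 parents calls scan on 4 children = 256 calls
Total: 1 + 4 + 16 + 64 + 256 = 341

341


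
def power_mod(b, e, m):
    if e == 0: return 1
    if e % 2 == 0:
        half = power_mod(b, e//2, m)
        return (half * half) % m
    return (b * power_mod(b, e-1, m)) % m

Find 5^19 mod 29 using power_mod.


power_mod(5, 19, 29): e is odd, compute power_mod(5, 18, 29)
  power_mod(5, 18, 29): e is even, compute power_mod(5, 9, 29)
    power_mod(5, 9, 29): e is odd, compute power_mod(5, 8, 29)
      power_mod(5, 8, 29): e is even, compute power_mod(5, 4, 29)
        power_mod(5, 4, 29): e is even, compute power_mod(5, 2, 29)
          power_mod(5, 2, 29): e is even, compute power_mod(5, 1, 29)
          power_mod(5, 1, 29): e is odd, compute power_mod(5, 0, 29)
          power_mod(5, 0, 29) = 1
          (5 * 1) % 29 = 5
          half=5, (5*5) % 29 = 25
        half=25, (25*25) % 29 = 16
      half=16, (16*16) % 29 = 24
    (5 * 24) % 29 = 4
  half=4, (4*4) % 29 = 16
(5 * 16) % 29 = 22

22


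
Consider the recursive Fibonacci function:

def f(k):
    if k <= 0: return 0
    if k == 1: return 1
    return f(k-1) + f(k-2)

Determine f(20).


Computing f(20) bottom-up:
f(0) = 0
f(1) = 1
f(2) = f(1) + f(0) = 1 + 0 = 1
f(3) = f(2) + f(1) = 1 + 1 = 2
f(4) = f(3) + f(2) = 2 + 1 = 3
f(5) = f(4) + f(3) = 3 + 2 = 5
f(6) = f(5) + f(4) = 5 + 3 = 8
f(7) = f(6) + f(5) = 8 + 5 = 13
f(8) = f(7) + f(6) = 13 + 8 = 21
f(9) = f(8) + f(7) = 21 + 13 = 34
f(10) = f(9) + f(8) = 34 + 21 = 55
f(11) = f(10) + f(9) = 55 + 34 = 89
f(12) = f(11) + f(10) = 89 + 55 = 144
f(13) = f(12) + f(11) = 144 + 89 = 233
f(14) = f(13) + f(12) = 233 + 144 = 377
f(15) = f(14) + f(13) = 377 + 233 = 610
f(16) = f(15) + f(14) = 610 + 377 = 987
f(17) = f(16) + f(15) = 987 + 610 = 1597
f(18) = f(17) + f(16) = 1597 + 987 = 2584
f(19) = f(18) + f(17) = 2584 + 1597 = 4181
f(20) = f(19) + f(18) = 4181 + 2584 = 6765

6765


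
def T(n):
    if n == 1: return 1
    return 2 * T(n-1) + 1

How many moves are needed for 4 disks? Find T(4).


T(4) = 2 * T(3) + 1
T(3) = 2 * T(2) + 1
T(2) = 2 * T(1) + 1
T(1) = 1  (base case)
T(2) = 2 * 1 + 1 = 3
T(3) = 2 * 3 + 1 = 7
T(4) = 2 * 7 + 1 = 15

15


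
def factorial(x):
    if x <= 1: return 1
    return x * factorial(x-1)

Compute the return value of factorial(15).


factorial(15)
= 15 * factorial(14)
= 15 * 14 * factorial(13)
= 15 * 14 * 13 * factorial(12)
= 15 * 14 * 13 * 12 * factorial(11)
= 15 * 14 * 13 * 12 * 11 * factorial(10)
= 15 * 14 * 13 * 12 * 11 * 10 * factorial(9)
= 15 * 14 * 13 * 12 * 11 * 10 * 9 * factorial(8)
= 15 * 14 * 13 * 12 * 11 * 10 * 9 * 8 * factorial(7)
= 15 * 14 * 13 * 12 * 11 * 10 * 9 * 8 * 7 * factorial(6)
= 15 * 14 * 13 * 12 * 11 * 10 * 9 * 8 * 7 * 6 * factorial(5)
= 15 * 14 * 13 * 12 * 11 * 10 * 9 * 8 * 7 * 6 * 5 * factorial(4)
= 15 * 14 * 13 * 12 * 11 * 10 * 9 * 8 * 7 * 6 * 5 * 4 * factorial(3)
= 15 * 14 * 13 * 12 * 11 * 10 * 9 * 8 * 7 * 6 * 5 * 4 * 3 * factorial(2)
= 15 * 14 * 13 * 12 * 11 * 10 * 9 * 8 * 7 * 6 * 5 * 4 * 3 * 2 * factorial(1)
= 15 * 14 * 13 * 12 * 11 * 10 * 9 * 8 * 7 * 6 * 5 * 4 * 3 * 2 * 1
= 1307674368000

1307674368000


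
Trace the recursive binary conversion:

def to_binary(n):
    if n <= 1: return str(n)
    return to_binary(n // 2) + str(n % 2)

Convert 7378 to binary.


to_binary(7378) = to_binary(3689) + '0'
to_binary(3689) = to_binary(1844) + '1'
to_binary(1844) = to_binary(922) + '0'
to_binary(922) = to_binary(461) + '0'
to_binary(461) = to_binary(230) + '1'
to_binary(230) = to_binary(115) + '0'
to_binary(115) = to_binary(57) + '1'
to_binary(57) = to_binary(28) + '1'
to_binary(28) = to_binary(14) + '0'
to_binary(14) = to_binary(7) + '0'
to_binary(7) = to_binary(3) + '1'
to_binary(3) = to_binary(1) + '1'
to_binary(1) = '1'  (base case)
Concatenating: '1' + '1' + '1' + '0' + '0' + '1' + '1' + '0' + '1' + '0' + '0' + '1' + '0' = '1110011010010'

1110011010010


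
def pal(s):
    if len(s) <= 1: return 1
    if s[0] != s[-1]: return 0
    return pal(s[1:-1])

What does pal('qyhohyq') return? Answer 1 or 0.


pal('qyhohyq'): s[0]='q' == s[-1]='q' -> check pal('yhohy')
pal('yhohy'): s[0]='y' == s[-1]='y' -> check pal('hoh')
pal('hoh'): s[0]='h' == s[-1]='h' -> check pal('o')
pal('o'): len <= 1 -> return 1  (base case)
Result: 1 (palindrome)

1


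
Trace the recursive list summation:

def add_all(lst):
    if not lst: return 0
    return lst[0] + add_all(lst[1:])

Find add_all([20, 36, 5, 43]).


add_all([20, 36, 5, 43]) = 20 + add_all([36, 5, 43])
add_all([36, 5, 43]) = 36 + add_all([5, 43])
add_all([5, 43]) = 5 + add_all([43])
add_all([43]) = 43 + add_all([])
add_all([]) = 0  (base case)
Total: 20 + 36 + 5 + 43 + 0 = 104

104


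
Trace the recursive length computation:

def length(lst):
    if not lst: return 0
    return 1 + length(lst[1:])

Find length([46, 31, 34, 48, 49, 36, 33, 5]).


length([46, 31, 34, 48, 49, 36, 33, 5]) = 1 + length([31, 34, 48, 49, 36, 33, 5])
length([31, 34, 48, 49, 36, 33, 5]) = 1 + length([34, 48, 49, 36, 33, 5])
length([34, 48, 49, 36, 33, 5]) = 1 + length([48, 49, 36, 33, 5])
length([48, 49, 36, 33, 5]) = 1 + length([49, 36, 33, 5])
length([49, 36, 33, 5]) = 1 + length([36, 33, 5])
length([36, 33, 5]) = 1 + length([33, 5])
length([33, 5]) = 1 + length([5])
length([5]) = 1 + length([])
length([]) = 0  (base case)
Unwinding: 1 + 1 + 1 + 1 + 1 + 1 + 1 + 1 + 0 = 8

8


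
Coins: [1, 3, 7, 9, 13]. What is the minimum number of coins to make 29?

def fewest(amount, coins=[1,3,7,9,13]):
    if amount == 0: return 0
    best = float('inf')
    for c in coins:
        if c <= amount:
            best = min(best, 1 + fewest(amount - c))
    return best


Building up with DP:
fewest(0) = 0
fewest(1) = min(1+fewest(0)=1+0=1) = 1
fewest(2) = min(1+fewest(1)=1+1=2) = 2
fewest(3) = min(1+fewest(2)=1+2=3, 1+fewest(0)=1+0=1) = 1
fewest(4) = min(1+fewest(3)=1+1=2, 1+fewest(1)=1+1=2) = 2
fewest(5) = min(1+fewest(4)=1+2=3, 1+fewest(2)=1+2=3) = 3
fewest(6) = min(1+fewest(5)=1+3=4, 1+fewest(3)=1+1=2) = 2
fewest(7) = min(1+fewest(6)=1+2=3, 1+fewest(4)=1+2=3, 1+fewest(0)=1+0=1) = 1
fewest(8) = min(1+fewest(7)=1+1=2, 1+fewest(5)=1+3=4, 1+fewest(1)=1+1=2) = 2
fewest(9) = min(1+fewest(8)=1+2=3, 1+fewest(6)=1+2=3, 1+fewest(2)=1+2=3, 1+fewest(0)=1+0=1) = 1
fewest(10) = min(1+fewest(9)=1+1=2, 1+fewest(7)=1+1=2, 1+fewest(3)=1+1=2, 1+fewest(1)=1+1=2) = 2
fewest(11) = min(1+fewest(10)=1+2=3, 1+fewest(8)=1+2=3, 1+fewest(4)=1+2=3, 1+fewest(2)=1+2=3) = 3
fewest(12) = min(1+fewest(11)=1+3=4, 1+fewest(9)=1+1=2, 1+fewest(5)=1+3=4, 1+fewest(3)=1+1=2) = 2
fewest(13) = min(1+fewest(12)=1+2=3, 1+fewest(10)=1+2=3, 1+fewest(6)=1+2=3, 1+fewest(4)=1+2=3, 1+fewest(0)=1+0=1) = 1
fewest(14) = min(1+fewest(13)=1+1=2, 1+fewest(11)=1+3=4, 1+fewest(7)=1+1=2, 1+fewest(5)=1+3=4, 1+fewest(1)=1+1=2) = 2
fewest(15) = min(1+fewest(14)=1+2=3, 1+fewest(12)=1+2=3, 1+fewest(8)=1+2=3, 1+fewest(6)=1+2=3, 1+fewest(2)=1+2=3) = 3
fewest(16) = min(1+fewest(15)=1+3=4, 1+fewest(13)=1+1=2, 1+fewest(9)=1+1=2, 1+fewest(7)=1+1=2, 1+fewest(3)=1+1=2) = 2
fewest(17) = min(1+fewest(16)=1+2=3, 1+fewest(14)=1+2=3, 1+fewest(10)=1+2=3, 1+fewest(8)=1+2=3, 1+fewest(4)=1+2=3) = 3
fewest(18) = min(1+fewest(17)=1+3=4, 1+fewest(15)=1+3=4, 1+fewest(11)=1+3=4, 1+fewest(9)=1+1=2, 1+fewest(5)=1+3=4) = 2
fewest(19) = min(1+fewest(18)=1+2=3, 1+fewest(16)=1+2=3, 1+fewest(12)=1+2=3, 1+fewest(10)=1+2=3, 1+fewest(6)=1+2=3) = 3
fewest(20) = min(1+fewest(19)=1+3=4, 1+fewest(17)=1+3=4, 1+fewest(13)=1+1=2, 1+fewest(11)=1+3=4, 1+fewest(7)=1+1=2) = 2
fewest(21) = min(1+fewest(20)=1+2=3, 1+fewest(18)=1+2=3, 1+fewest(14)=1+2=3, 1+fewest(12)=1+2=3, 1+fewest(8)=1+2=3) = 3
fewest(22) = min(1+fewest(21)=1+3=4, 1+fewest(19)=1+3=4, 1+fewest(15)=1+3=4, 1+fewest(13)=1+1=2, 1+fewest(9)=1+1=2) = 2
fewest(23) = min(1+fewest(22)=1+2=3, 1+fewest(20)=1+2=3, 1+fewest(16)=1+2=3, 1+fewest(14)=1+2=3, 1+fewest(10)=1+2=3) = 3
fewest(24) = min(1+fewest(23)=1+3=4, 1+fewest(21)=1+3=4, 1+fewest(17)=1+3=4, 1+fewest(15)=1+3=4, 1+fewest(11)=1+3=4) = 4
fewest(25) = min(1+fewest(24)=1+4=5, 1+fewest(22)=1+2=3, 1+fewest(18)=1+2=3, 1+fewest(16)=1+2=3, 1+fewest(12)=1+2=3) = 3
fewest(26) = min(1+fewest(25)=1+3=4, 1+fewest(23)=1+3=4, 1+fewest(19)=1+3=4, 1+fewest(17)=1+3=4, 1+fewest(13)=1+1=2) = 2
fewest(27) = min(1+fewest(26)=1+2=3, 1+fewest(24)=1+4=5, 1+fewest(20)=1+2=3, 1+fewest(18)=1+2=3, 1+fewest(14)=1+2=3) = 3
fewest(28) = min(1+fewest(27)=1+3=4, 1+fewest(25)=1+3=4, 1+fewest(21)=1+3=4, 1+fewest(19)=1+3=4, 1+fewest(15)=1+3=4) = 4
fewest(29) = min(1+fewest(28)=1+4=5, 1+fewest(26)=1+2=3, 1+fewest(22)=1+2=3, 1+fewest(20)=1+2=3, 1+fewest(16)=1+2=3) = 3

3


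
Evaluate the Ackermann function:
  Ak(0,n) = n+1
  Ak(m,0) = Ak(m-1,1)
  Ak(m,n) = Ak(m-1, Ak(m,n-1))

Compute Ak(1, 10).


Ak(1, 10) = Ak(0, Ak(1, 9))
  Ak(1, 9) = Ak(0, Ak(1, 8))
    Ak(1, 8) = Ak(0, Ak(1, 7))
      Ak(1, 7) = Ak(0, Ak(1, 6))
        Ak(1, 6) = Ak(0, Ak(1, 5))
          Ak(1, 5) = Ak(0, Ak(1, 4))
          Ak(1, 4) = Ak(0, Ak(1, 3))
          Ak(1, 3) = Ak(0, Ak(1, 2))
          Ak(1, 2) = Ak(0, Ak(1, 1))
          Ak(1, 1) = Ak(0, Ak(1, 0))
          Ak(1, 0) = Ak(0, 1)
          Ak(0, 1) = 2
            = Ak(0, 2)
          Ak(0, 2) = 3
            = Ak(0, 3)
          Ak(0, 3) = 4
            = Ak(0, 4)
          Ak(0, 4) = 5
            = Ak(0, 5)
          Ak(0, 5) = 6
            = Ak(0, 6)
          Ak(0, 6) = 7
          = Ak(0, 7)
          Ak(0, 7) = 8
        = Ak(0, 8)
... (trace truncated)
Result: Ak(1, 10) = 12

12


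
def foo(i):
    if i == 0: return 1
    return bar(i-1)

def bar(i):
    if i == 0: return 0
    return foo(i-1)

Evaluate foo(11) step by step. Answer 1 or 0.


foo(11) = bar(10)
bar(10) = foo(9)
foo(9) = bar(8)
bar(8) = foo(7)
foo(7) = bar(6)
bar(6) = foo(5)
foo(5) = bar(4)
bar(4) = foo(3)
foo(3) = bar(2)
bar(2) = foo(1)
foo(1) = bar(0)
bar(0) = 0  (base case)
Result: 0

0


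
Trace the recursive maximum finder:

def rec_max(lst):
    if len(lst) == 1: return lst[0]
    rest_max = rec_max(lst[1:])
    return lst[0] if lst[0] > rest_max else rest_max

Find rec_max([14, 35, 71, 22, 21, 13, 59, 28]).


rec_max([14, 35, 71, 22, 21, 13, 59, 28]): compare 14 with rec_max([35, 71, 22, 21, 13, 59, 28])
rec_max([35, 71, 22, 21, 13, 59, 28]): compare 35 with rec_max([71, 22, 21, 13, 59, 28])
rec_max([71, 22, 21, 13, 59, 28]): compare 71 with rec_max([22, 21, 13, 59, 28])
rec_max([22, 21, 13, 59, 28]): compare 22 with rec_max([21, 13, 59, 28])
rec_max([21, 13, 59, 28]): compare 21 with rec_max([13, 59, 28])
rec_max([13, 59, 28]): compare 13 with rec_max([59, 28])
rec_max([59, 28]): compare 59 with rec_max([28])
rec_max([28]) = 28  (base case)
Compare 59 with 28 -> 59
Compare 13 with 59 -> 59
Compare 21 with 59 -> 59
Compare 22 with 59 -> 59
Compare 71 with 59 -> 71
Compare 35 with 71 -> 71
Compare 14 with 71 -> 71

71


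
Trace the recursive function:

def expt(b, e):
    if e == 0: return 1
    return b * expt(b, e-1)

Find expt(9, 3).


expt(9, 3)
= 9 * expt(9, 2)
= 9 * 9 * expt(9, 1)
= 9 * 9 * 9 * expt(9, 0)
= 9 * 9 * 9 * 1
= 729

729


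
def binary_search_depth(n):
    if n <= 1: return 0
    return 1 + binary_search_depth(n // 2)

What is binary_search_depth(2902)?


2902 / 2 = 1451
1451 / 2 = 725
725 / 2 = 362
362 / 2 = 181
181 / 2 = 90
90 / 2 = 45
45 / 2 = 22
22 / 2 = 11
11 / 2 = 5
5 / 2 = 2
2 / 2 = 1
Reached 1 after 11 halvings

11


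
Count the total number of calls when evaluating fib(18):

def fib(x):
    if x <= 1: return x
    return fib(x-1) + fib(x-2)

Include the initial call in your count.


Let C(n) = total calls for fib(n)
C(0) = 1, C(1) = 1
C(2) = 1 + C(1) + C(0) = 1 + 1 + 1 = 3
C(3) = 1 + C(2) + C(1) = 1 + 3 + 1 = 5
C(4) = 1 + C(3) + C(2) = 1 + 5 + 3 = 9
C(5) = 1 + C(4) + C(3) = 1 + 9 + 5 = 15
C(6) = 1 + C(5) + C(4) = 1 + 15 + 9 = 25
C(7) = 1 + C(6) + C(5) = 1 + 25 + 15 = 41
C(8) = 1 + C(7) + C(6) = 1 + 41 + 25 = 67
C(9) = 1 + C(8) + C(7) = 1 + 67 + 41 = 109
C(10) = 1 + C(9) + C(8) = 1 + 109 + 67 = 177
C(11) = 1 + C(10) + C(9) = 1 + 177 + 109 = 287
C(12) = 1 + C(11) + C(10) = 1 + 287 + 177 = 465
C(13) = 1 + C(12) + C(11) = 1 + 465 + 287 = 753
C(14) = 1 + C(13) + C(12) = 1 + 753 + 465 = 1219
C(15) = 1 + C(14) + C(13) = 1 + 1219 + 753 = 1973
C(16) = 1 + C(15) + C(14) = 1 + 1973 + 1219 = 3193
C(17) = 1 + C(16) + C(15) = 1 + 3193 + 1973 = 5167
C(18) = 1 + C(17) + C(16) = 1 + 5167 + 3193 = 8361

8361


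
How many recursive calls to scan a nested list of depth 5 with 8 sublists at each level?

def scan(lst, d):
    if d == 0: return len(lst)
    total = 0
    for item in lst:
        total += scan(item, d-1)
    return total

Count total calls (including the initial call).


At depth 0 (root): 1 call
At depth 1: each of 1 parents calls scan on 8 children = 8 calls
At depth 2: each of 8 parents calls scan on 8 children = 64 calls
At depth 3: each of 64 parents calls scan on 8 children = 512 calls
At depth 4: each of 512 parents calls scan on 8 children = 4096 calls
At depth 5: each of 4096 parents calls scan on 8 children = 32768 calls
Total: 1 + 8 + 64 + 512 + 4096 + 32768 = 37449

37449


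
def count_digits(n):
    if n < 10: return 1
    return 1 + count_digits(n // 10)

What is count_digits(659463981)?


count_digits(659463981) = 1 + count_digits(65946398)
count_digits(65946398) = 1 + count_digits(6594639)
count_digits(6594639) = 1 + count_digits(659463)
count_digits(659463) = 1 + count_digits(65946)
count_digits(65946) = 1 + count_digits(6594)
count_digits(6594) = 1 + count_digits(659)
count_digits(659) = 1 + count_digits(65)
count_digits(65) = 1 + count_digits(6)
count_digits(6) = 1  (base case: 6 < 10)
Unwinding: 1 + 1 + 1 + 1 + 1 + 1 + 1 + 1 + 1 = 9

9


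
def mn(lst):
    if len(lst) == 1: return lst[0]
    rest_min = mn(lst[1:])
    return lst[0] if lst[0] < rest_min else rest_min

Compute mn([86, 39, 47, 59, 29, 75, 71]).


mn([86, 39, 47, 59, 29, 75, 71]): compare 86 with mn([39, 47, 59, 29, 75, 71])
mn([39, 47, 59, 29, 75, 71]): compare 39 with mn([47, 59, 29, 75, 71])
mn([47, 59, 29, 75, 71]): compare 47 with mn([59, 29, 75, 71])
mn([59, 29, 75, 71]): compare 59 with mn([29, 75, 71])
mn([29, 75, 71]): compare 29 with mn([75, 71])
mn([75, 71]): compare 75 with mn([71])
mn([71]) = 71  (base case)
Compare 75 with 71 -> 71
Compare 29 with 71 -> 29
Compare 59 with 29 -> 29
Compare 47 with 29 -> 29
Compare 39 with 29 -> 29
Compare 86 with 29 -> 29

29


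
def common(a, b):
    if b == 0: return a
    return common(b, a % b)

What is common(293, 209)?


common(293, 209) = common(209, 84)
common(209, 84) = common(84, 41)
common(84, 41) = common(41, 2)
common(41, 2) = common(2, 1)
common(2, 1) = common(1, 0)
common(1, 0) = 1  (base case)

1


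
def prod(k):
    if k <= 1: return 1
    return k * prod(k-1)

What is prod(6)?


prod(6)
= 6 * prod(5)
= 6 * 5 * prod(4)
= 6 * 5 * 4 * prod(3)
= 6 * 5 * 4 * 3 * prod(2)
= 6 * 5 * 4 * 3 * 2 * prod(1)
= 6 * 5 * 4 * 3 * 2 * 1
= 720

720


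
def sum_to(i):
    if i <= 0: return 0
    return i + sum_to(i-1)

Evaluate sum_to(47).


sum_to(47)
= 47 + 46 + 45 + 44 + 43 + 42 + 41 + 40 + 39 + 38 + 37 + 36 + 35 + 34 + 33 + 32 + 31 + 30 + 29 + 28 + 27 + 26 + 25 + 24 + 23 + 22 + 21 + 20 + 19 + 18 + 17 + 16 + 15 + 14 + 13 + 12 + 11 + 10 + 9 + 8 + 7 + 6 + 5 + 4 + 3 + 2 + 1 + sum_to(0)
= 47 + 46 + 45 + 44 + 43 + 42 + 41 + 40 + 39 + 38 + 37 + 36 + 35 + 34 + 33 + 32 + 31 + 30 + 29 + 28 + 27 + 26 + 25 + 24 + 23 + 22 + 21 + 20 + 19 + 18 + 17 + 16 + 15 + 14 + 13 + 12 + 11 + 10 + 9 + 8 + 7 + 6 + 5 + 4 + 3 + 2 + 1 + 0
= 1128

1128


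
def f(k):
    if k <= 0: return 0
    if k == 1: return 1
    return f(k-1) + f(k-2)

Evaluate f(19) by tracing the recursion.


Computing f(19) bottom-up:
f(0) = 0
f(1) = 1
f(2) = f(1) + f(0) = 1 + 0 = 1
f(3) = f(2) + f(1) = 1 + 1 = 2
f(4) = f(3) + f(2) = 2 + 1 = 3
f(5) = f(4) + f(3) = 3 + 2 = 5
f(6) = f(5) + f(4) = 5 + 3 = 8
f(7) = f(6) + f(5) = 8 + 5 = 13
f(8) = f(7) + f(6) = 13 + 8 = 21
f(9) = f(8) + f(7) = 21 + 13 = 34
f(10) = f(9) + f(8) = 34 + 21 = 55
f(11) = f(10) + f(9) = 55 + 34 = 89
f(12) = f(11) + f(10) = 89 + 55 = 144
f(13) = f(12) + f(11) = 144 + 89 = 233
f(14) = f(13) + f(12) = 233 + 144 = 377
f(15) = f(14) + f(13) = 377 + 233 = 610
f(16) = f(15) + f(14) = 610 + 377 = 987
f(17) = f(16) + f(15) = 987 + 610 = 1597
f(18) = f(17) + f(16) = 1597 + 987 = 2584
f(19) = f(18) + f(17) = 2584 + 1597 = 4181

4181


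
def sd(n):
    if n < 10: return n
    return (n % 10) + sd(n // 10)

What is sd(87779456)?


sd(87779456) = 6 + sd(8777945)
sd(8777945) = 5 + sd(877794)
sd(877794) = 4 + sd(87779)
sd(87779) = 9 + sd(8777)
sd(8777) = 7 + sd(877)
sd(877) = 7 + sd(87)
sd(87) = 7 + sd(8)
sd(8) = 8  (base case)
Total: 6 + 5 + 4 + 9 + 7 + 7 + 7 + 8 = 53

53


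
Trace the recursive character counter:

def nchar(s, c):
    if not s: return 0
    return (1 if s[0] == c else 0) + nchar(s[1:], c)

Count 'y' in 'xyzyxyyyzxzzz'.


s[0]='x' != 'y' -> 0
s[0]='y' == 'y' -> 1
s[0]='z' != 'y' -> 0
s[0]='y' == 'y' -> 1
s[0]='x' != 'y' -> 0
s[0]='y' == 'y' -> 1
s[0]='y' == 'y' -> 1
s[0]='y' == 'y' -> 1
s[0]='z' != 'y' -> 0
s[0]='x' != 'y' -> 0
s[0]='z' != 'y' -> 0
s[0]='z' != 'y' -> 0
s[0]='z' != 'y' -> 0
Sum: 0 + 1 + 0 + 1 + 0 + 1 + 1 + 1 + 0 + 0 + 0 + 0 + 0 = 5

5


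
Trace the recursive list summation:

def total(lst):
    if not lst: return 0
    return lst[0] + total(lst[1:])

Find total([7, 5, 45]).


total([7, 5, 45]) = 7 + total([5, 45])
total([5, 45]) = 5 + total([45])
total([45]) = 45 + total([])
total([]) = 0  (base case)
Total: 7 + 5 + 45 + 0 = 57

57


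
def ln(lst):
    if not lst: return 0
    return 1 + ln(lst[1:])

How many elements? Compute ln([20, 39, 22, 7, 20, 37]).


ln([20, 39, 22, 7, 20, 37]) = 1 + ln([39, 22, 7, 20, 37])
ln([39, 22, 7, 20, 37]) = 1 + ln([22, 7, 20, 37])
ln([22, 7, 20, 37]) = 1 + ln([7, 20, 37])
ln([7, 20, 37]) = 1 + ln([20, 37])
ln([20, 37]) = 1 + ln([37])
ln([37]) = 1 + ln([])
ln([]) = 0  (base case)
Unwinding: 1 + 1 + 1 + 1 + 1 + 1 + 0 = 6

6


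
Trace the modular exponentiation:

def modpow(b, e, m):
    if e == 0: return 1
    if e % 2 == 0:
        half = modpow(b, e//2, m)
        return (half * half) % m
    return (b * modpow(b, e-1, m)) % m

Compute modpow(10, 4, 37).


modpow(10, 4, 37): e is even, compute modpow(10, 2, 37)
  modpow(10, 2, 37): e is even, compute modpow(10, 1, 37)
    modpow(10, 1, 37): e is odd, compute modpow(10, 0, 37)
      modpow(10, 0, 37) = 1
    (10 * 1) % 37 = 10
  half=10, (10*10) % 37 = 26
half=26, (26*26) % 37 = 10

10


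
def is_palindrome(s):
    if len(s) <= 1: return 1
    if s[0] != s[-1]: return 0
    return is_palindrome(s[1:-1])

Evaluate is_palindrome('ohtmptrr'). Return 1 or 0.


is_palindrome('ohtmptrr'): s[0]='o' != s[-1]='r' -> return 0
Result: 0 (not a palindrome)

0


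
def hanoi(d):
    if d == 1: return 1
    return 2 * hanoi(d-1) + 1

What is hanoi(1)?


hanoi(1) = 1  (base case)

1


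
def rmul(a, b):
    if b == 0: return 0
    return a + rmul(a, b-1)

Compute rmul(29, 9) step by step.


rmul(29, 9) = 29 + rmul(29, 8)
rmul(29, 8) = 29 + rmul(29, 7)
rmul(29, 7) = 29 + rmul(29, 6)
rmul(29, 6) = 29 + rmul(29, 5)
rmul(29, 5) = 29 + rmul(29, 4)
rmul(29, 4) = 29 + rmul(29, 3)
rmul(29, 3) = 29 + rmul(29, 2)
rmul(29, 2) = 29 + rmul(29, 1)
rmul(29, 1) = 29 + rmul(29, 0)
rmul(29, 0) = 0  (base case)
Total: 29 + 29 + 29 + 29 + 29 + 29 + 29 + 29 + 29 + 0 = 261

261


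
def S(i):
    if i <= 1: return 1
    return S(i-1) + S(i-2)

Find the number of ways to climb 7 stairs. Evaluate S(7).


Building up from base cases:
S(0) = 1
S(1) = 1
S(2) = S(1) + S(0) = 1 + 1 = 2
S(3) = S(2) + S(1) = 2 + 1 = 3
S(4) = S(3) + S(2) = 3 + 2 = 5
S(5) = S(4) + S(3) = 5 + 3 = 8
S(6) = S(5) + S(4) = 8 + 5 = 13
S(7) = S(6) + S(5) = 13 + 8 = 21

21


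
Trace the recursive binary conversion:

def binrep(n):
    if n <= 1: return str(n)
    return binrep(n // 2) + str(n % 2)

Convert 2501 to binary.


binrep(2501) = binrep(1250) + '1'
binrep(1250) = binrep(625) + '0'
binrep(625) = binrep(312) + '1'
binrep(312) = binrep(156) + '0'
binrep(156) = binrep(78) + '0'
binrep(78) = binrep(39) + '0'
binrep(39) = binrep(19) + '1'
binrep(19) = binrep(9) + '1'
binrep(9) = binrep(4) + '1'
binrep(4) = binrep(2) + '0'
binrep(2) = binrep(1) + '0'
binrep(1) = '1'  (base case)
Concatenating: '1' + '0' + '0' + '1' + '1' + '1' + '0' + '0' + '0' + '1' + '0' + '1' = '100111000101'

100111000101


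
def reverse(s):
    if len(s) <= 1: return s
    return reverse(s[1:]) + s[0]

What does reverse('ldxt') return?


reverse('ldxt') = reverse('dxt') + 'l'
reverse('dxt') = reverse('xt') + 'd'
reverse('xt') = reverse('t') + 'x'
reverse('t') = 't'  (base case)
Concatenating: 't' + 'x' + 'd' + 'l' = 'txdl'

txdl


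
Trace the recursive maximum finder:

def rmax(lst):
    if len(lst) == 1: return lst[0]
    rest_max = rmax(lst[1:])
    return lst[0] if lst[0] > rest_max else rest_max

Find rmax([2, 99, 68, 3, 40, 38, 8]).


rmax([2, 99, 68, 3, 40, 38, 8]): compare 2 with rmax([99, 68, 3, 40, 38, 8])
rmax([99, 68, 3, 40, 38, 8]): compare 99 with rmax([68, 3, 40, 38, 8])
rmax([68, 3, 40, 38, 8]): compare 68 with rmax([3, 40, 38, 8])
rmax([3, 40, 38, 8]): compare 3 with rmax([40, 38, 8])
rmax([40, 38, 8]): compare 40 with rmax([38, 8])
rmax([38, 8]): compare 38 with rmax([8])
rmax([8]) = 8  (base case)
Compare 38 with 8 -> 38
Compare 40 with 38 -> 40
Compare 3 with 40 -> 40
Compare 68 with 40 -> 68
Compare 99 with 68 -> 99
Compare 2 with 99 -> 99

99


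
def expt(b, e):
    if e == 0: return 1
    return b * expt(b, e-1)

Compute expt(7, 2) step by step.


expt(7, 2)
= 7 * expt(7, 1)
= 7 * 7 * expt(7, 0)
= 7 * 7 * 1
= 49

49


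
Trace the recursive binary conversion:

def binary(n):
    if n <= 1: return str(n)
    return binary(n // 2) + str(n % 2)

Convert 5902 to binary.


binary(5902) = binary(2951) + '0'
binary(2951) = binary(1475) + '1'
binary(1475) = binary(737) + '1'
binary(737) = binary(368) + '1'
binary(368) = binary(184) + '0'
binary(184) = binary(92) + '0'
binary(92) = binary(46) + '0'
binary(46) = binary(23) + '0'
binary(23) = binary(11) + '1'
binary(11) = binary(5) + '1'
binary(5) = binary(2) + '1'
binary(2) = binary(1) + '0'
binary(1) = '1'  (base case)
Concatenating: '1' + '0' + '1' + '1' + '1' + '0' + '0' + '0' + '0' + '1' + '1' + '1' + '0' = '1011100001110'

1011100001110


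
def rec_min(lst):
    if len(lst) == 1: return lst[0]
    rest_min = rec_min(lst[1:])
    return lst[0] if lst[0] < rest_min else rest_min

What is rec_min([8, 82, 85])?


rec_min([8, 82, 85]): compare 8 with rec_min([82, 85])
rec_min([82, 85]): compare 82 with rec_min([85])
rec_min([85]) = 85  (base case)
Compare 82 with 85 -> 82
Compare 8 with 82 -> 8

8


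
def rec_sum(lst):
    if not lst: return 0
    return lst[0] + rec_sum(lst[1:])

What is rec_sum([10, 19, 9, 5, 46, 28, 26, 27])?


rec_sum([10, 19, 9, 5, 46, 28, 26, 27]) = 10 + rec_sum([19, 9, 5, 46, 28, 26, 27])
rec_sum([19, 9, 5, 46, 28, 26, 27]) = 19 + rec_sum([9, 5, 46, 28, 26, 27])
rec_sum([9, 5, 46, 28, 26, 27]) = 9 + rec_sum([5, 46, 28, 26, 27])
rec_sum([5, 46, 28, 26, 27]) = 5 + rec_sum([46, 28, 26, 27])
rec_sum([46, 28, 26, 27]) = 46 + rec_sum([28, 26, 27])
rec_sum([28, 26, 27]) = 28 + rec_sum([26, 27])
rec_sum([26, 27]) = 26 + rec_sum([27])
rec_sum([27]) = 27 + rec_sum([])
rec_sum([]) = 0  (base case)
Total: 10 + 19 + 9 + 5 + 46 + 28 + 26 + 27 + 0 = 170

170


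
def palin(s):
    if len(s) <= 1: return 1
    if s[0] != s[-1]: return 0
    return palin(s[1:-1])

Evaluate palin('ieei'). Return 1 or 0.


palin('ieei'): s[0]='i' == s[-1]='i' -> check palin('ee')
palin('ee'): s[0]='e' == s[-1]='e' -> check palin('')
palin(''): len <= 1 -> return 1  (base case)
Result: 1 (palindrome)

1


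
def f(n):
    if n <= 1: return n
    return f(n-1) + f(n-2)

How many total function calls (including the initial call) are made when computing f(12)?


Let C(n) = total calls for f(n)
C(0) = 1, C(1) = 1
C(2) = 1 + C(1) + C(0) = 1 + 1 + 1 = 3
C(3) = 1 + C(2) + C(1) = 1 + 3 + 1 = 5
C(4) = 1 + C(3) + C(2) = 1 + 5 + 3 = 9
C(5) = 1 + C(4) + C(3) = 1 + 9 + 5 = 15
C(6) = 1 + C(5) + C(4) = 1 + 15 + 9 = 25
C(7) = 1 + C(6) + C(5) = 1 + 25 + 15 = 41
C(8) = 1 + C(7) + C(6) = 1 + 41 + 25 = 67
C(9) = 1 + C(8) + C(7) = 1 + 67 + 41 = 109
C(10) = 1 + C(9) + C(8) = 1 + 109 + 67 = 177
C(11) = 1 + C(10) + C(9) = 1 + 177 + 109 = 287
C(12) = 1 + C(11) + C(10) = 1 + 287 + 177 = 465

465


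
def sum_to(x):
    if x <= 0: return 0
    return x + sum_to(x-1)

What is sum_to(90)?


sum_to(90)
= 90 + 89 + 88 + 87 + 86 + 85 + 84 + 83 + 82 + 81 + 80 + 79 + 78 + 77 + 76 + 75 + 74 + 73 + 72 + 71 + 70 + 69 + 68 + 67 + 66 + 65 + 64 + 63 + 62 + 61 + 60 + 59 + 58 + 57 + 56 + 55 + 54 + 53 + 52 + 51 + 50 + 49 + 48 + 47 + 46 + 45 + 44 + 43 + 42 + 41 + 40 + 39 + 38 + 37 + 36 + 35 + 34 + 33 + 32 + 31 + 30 + 29 + 28 + 27 + 26 + 25 + 24 + 23 + 22 + 21 + 20 + 19 + 18 + 17 + 16 + 15 + 14 + 13 + 12 + 11 + 10 + 9 + 8 + 7 + 6 + 5 + 4 + 3 + 2 + 1 + sum_to(0)
= 90 + 89 + 88 + 87 + 86 + 85 + 84 + 83 + 82 + 81 + 80 + 79 + 78 + 77 + 76 + 75 + 74 + 73 + 72 + 71 + 70 + 69 + 68 + 67 + 66 + 65 + 64 + 63 + 62 + 61 + 60 + 59 + 58 + 57 + 56 + 55 + 54 + 53 + 52 + 51 + 50 + 49 + 48 + 47 + 46 + 45 + 44 + 43 + 42 + 41 + 40 + 39 + 38 + 37 + 36 + 35 + 34 + 33 + 32 + 31 + 30 + 29 + 28 + 27 + 26 + 25 + 24 + 23 + 22 + 21 + 20 + 19 + 18 + 17 + 16 + 15 + 14 + 13 + 12 + 11 + 10 + 9 + 8 + 7 + 6 + 5 + 4 + 3 + 2 + 1 + 0
= 4095

4095
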